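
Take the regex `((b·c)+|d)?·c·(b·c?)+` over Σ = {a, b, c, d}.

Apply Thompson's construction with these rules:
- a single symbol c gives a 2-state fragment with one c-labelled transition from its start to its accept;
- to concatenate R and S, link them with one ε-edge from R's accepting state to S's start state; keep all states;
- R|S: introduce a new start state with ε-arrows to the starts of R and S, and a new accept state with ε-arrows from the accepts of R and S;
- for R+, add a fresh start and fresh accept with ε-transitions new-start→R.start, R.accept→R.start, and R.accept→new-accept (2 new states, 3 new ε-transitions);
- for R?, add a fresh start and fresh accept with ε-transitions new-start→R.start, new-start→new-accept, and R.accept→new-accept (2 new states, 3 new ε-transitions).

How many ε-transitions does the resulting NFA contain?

20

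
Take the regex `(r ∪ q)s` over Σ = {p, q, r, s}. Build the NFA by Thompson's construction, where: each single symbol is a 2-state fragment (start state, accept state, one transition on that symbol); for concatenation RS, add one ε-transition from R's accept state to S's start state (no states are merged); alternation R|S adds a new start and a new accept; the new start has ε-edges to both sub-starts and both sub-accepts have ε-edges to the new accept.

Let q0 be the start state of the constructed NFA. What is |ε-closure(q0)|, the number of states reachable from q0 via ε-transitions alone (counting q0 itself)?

Let C(F) = |ε-closure(F.start)| within fragment F, and note whether F accepts ε. Symbol fragments have C = 1 and do not accept ε. Then:
  r ∪ q — C = 1 + 1 + 1 = 3 (the new accept is not ε-reachable since no branch accepts ε)
  (r ∪ q)s — C equals the left operand's closure size = 3 (its accept is not ε-reachable, so the closure stops there)

3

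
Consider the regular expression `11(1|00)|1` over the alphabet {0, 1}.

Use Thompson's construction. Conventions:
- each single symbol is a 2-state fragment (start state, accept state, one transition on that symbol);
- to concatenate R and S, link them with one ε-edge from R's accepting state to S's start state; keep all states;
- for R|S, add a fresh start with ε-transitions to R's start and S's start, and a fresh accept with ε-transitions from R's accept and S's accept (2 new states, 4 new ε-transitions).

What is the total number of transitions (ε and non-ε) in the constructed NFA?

17

Building bottom-up:
Each of the 6 symbol leaves contributes 1 transition (1 symbol, 0 ε).
  00 : 3 transitions (2 symbol, 1 ε)
  1|00 : 8 transitions (3 symbol, 5 ε)
  11(1|00) : 12 transitions (5 symbol, 7 ε)
  11(1|00)|1 : 17 transitions (6 symbol, 11 ε)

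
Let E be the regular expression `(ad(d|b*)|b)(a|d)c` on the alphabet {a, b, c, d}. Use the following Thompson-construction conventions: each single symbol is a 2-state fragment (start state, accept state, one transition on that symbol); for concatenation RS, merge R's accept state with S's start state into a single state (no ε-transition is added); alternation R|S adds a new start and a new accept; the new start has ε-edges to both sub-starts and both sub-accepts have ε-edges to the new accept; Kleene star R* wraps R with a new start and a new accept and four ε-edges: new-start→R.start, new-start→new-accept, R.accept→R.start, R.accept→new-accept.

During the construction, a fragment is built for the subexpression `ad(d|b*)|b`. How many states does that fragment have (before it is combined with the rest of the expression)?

Fragment for `ad(d|b*)|b`:
Each of the 5 symbol leaves contributes a 2-state fragment.
  b* — 4 states
  d|b* — 8 states
  ad(d|b*) — 10 states
  ad(d|b*)|b — 14 states

14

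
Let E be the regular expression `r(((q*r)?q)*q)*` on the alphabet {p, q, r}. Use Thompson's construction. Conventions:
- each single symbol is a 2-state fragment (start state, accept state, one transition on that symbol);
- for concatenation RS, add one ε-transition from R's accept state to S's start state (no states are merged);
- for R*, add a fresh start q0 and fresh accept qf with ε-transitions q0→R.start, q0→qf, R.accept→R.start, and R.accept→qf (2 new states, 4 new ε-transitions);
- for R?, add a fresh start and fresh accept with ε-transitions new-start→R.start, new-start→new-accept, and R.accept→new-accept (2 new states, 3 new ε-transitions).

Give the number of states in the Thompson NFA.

Building bottom-up:
Each of the 5 symbol leaves contributes a 2-state fragment.
  q* — 4 states
  q*r — 6 states
  (q*r)? — 8 states
  (q*r)?q — 10 states
  ((q*r)?q)* — 12 states
  ((q*r)?q)*q — 14 states
  (((q*r)?q)*q)* — 16 states
  r(((q*r)?q)*q)* — 18 states

18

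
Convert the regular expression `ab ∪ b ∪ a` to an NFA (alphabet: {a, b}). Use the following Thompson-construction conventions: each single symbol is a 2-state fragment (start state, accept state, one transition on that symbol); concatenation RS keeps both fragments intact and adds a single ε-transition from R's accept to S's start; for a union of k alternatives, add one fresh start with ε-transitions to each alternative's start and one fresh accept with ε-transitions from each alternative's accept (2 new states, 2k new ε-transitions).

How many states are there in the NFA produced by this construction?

By structural recursion:
Each of the 4 symbol leaves contributes a 2-state fragment.
  ab = 4 states
  ab ∪ b ∪ a = 10 states

10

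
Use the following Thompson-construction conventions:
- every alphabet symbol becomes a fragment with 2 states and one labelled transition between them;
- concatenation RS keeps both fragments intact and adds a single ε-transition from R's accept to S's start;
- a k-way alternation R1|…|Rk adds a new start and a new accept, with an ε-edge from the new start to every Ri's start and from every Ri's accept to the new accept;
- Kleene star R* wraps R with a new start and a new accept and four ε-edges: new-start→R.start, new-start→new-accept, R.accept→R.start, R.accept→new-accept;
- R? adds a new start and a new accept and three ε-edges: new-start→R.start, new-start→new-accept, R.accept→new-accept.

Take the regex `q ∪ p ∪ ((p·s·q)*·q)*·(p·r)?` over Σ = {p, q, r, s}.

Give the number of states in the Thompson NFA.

Building bottom-up:
Each of the 8 symbol leaves contributes a 2-state fragment.
  p·s·q = 6 states
  (p·s·q)* = 8 states
  (p·s·q)*·q = 10 states
  ((p·s·q)*·q)* = 12 states
  p·r = 4 states
  (p·r)? = 6 states
  ((p·s·q)*·q)*·(p·r)? = 18 states
  q ∪ p ∪ ((p·s·q)*·q)*·(p·r)? = 24 states

24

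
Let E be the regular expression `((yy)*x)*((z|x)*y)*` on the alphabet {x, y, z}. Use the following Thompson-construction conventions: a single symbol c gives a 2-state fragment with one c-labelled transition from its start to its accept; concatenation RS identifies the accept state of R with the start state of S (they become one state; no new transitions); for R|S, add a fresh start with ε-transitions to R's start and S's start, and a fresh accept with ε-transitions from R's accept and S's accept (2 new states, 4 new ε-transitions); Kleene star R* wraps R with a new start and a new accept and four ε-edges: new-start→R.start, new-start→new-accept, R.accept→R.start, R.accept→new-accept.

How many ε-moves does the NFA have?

20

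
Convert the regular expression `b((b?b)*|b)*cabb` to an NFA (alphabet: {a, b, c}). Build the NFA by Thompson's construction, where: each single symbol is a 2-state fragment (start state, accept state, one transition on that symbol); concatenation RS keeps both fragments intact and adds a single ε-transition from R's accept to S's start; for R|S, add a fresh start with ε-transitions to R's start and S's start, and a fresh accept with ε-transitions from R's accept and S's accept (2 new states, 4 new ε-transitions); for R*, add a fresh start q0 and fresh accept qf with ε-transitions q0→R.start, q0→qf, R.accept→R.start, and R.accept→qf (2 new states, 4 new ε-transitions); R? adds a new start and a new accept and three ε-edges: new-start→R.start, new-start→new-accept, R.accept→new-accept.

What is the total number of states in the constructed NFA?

Recursing over subexpressions:
Each of the 8 symbol leaves contributes a 2-state fragment.
  b? : 4 states
  b?b : 6 states
  (b?b)* : 8 states
  (b?b)*|b : 12 states
  ((b?b)*|b)* : 14 states
  b((b?b)*|b)*cabb : 24 states

24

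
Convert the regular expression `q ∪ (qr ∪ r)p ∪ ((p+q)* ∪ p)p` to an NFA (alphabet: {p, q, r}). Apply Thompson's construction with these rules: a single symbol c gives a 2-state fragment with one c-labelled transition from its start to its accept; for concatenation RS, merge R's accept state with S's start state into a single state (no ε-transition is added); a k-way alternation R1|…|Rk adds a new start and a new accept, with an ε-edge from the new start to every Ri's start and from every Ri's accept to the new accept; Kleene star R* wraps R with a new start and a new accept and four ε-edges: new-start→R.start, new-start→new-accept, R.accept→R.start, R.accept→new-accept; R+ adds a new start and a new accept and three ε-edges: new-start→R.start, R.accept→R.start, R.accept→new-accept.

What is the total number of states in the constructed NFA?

Per subexpression:
Each of the 9 symbol leaves contributes a 2-state fragment.
  qr → 3 states
  qr ∪ r → 7 states
  (qr ∪ r)p → 8 states
  p+ → 4 states
  p+q → 5 states
  (p+q)* → 7 states
  (p+q)* ∪ p → 11 states
  ((p+q)* ∪ p)p → 12 states
  q ∪ (qr ∪ r)p ∪ ((p+q)* ∪ p)p → 24 states

24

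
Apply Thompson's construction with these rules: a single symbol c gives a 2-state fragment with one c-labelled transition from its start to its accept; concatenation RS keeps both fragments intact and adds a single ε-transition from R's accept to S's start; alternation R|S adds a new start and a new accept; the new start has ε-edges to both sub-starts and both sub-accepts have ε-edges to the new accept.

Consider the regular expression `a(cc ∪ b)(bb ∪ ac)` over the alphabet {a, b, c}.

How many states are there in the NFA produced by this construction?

20

Bottom-up over the parse tree:
Each of the 8 symbol leaves contributes a 2-state fragment.
  cc → 4 states
  cc ∪ b → 8 states
  bb → 4 states
  ac → 4 states
  bb ∪ ac → 10 states
  a(cc ∪ b)(bb ∪ ac) → 20 states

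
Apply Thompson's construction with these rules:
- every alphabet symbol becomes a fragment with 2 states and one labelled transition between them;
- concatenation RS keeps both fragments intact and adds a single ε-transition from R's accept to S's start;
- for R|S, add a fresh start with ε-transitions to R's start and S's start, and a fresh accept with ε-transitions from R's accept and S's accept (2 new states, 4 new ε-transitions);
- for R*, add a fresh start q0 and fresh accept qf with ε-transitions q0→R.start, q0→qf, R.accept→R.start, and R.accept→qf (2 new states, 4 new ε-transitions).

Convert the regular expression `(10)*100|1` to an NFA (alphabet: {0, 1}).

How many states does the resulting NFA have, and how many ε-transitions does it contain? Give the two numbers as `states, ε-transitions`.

16, 12

Bottom-up over the parse tree:
Each of the 6 symbol leaves contributes 2 states and 0 ε-transitions.
  10 = 4 states, 1 ε-transition
  (10)* = 6 states, 5 ε-transitions
  (10)*100 = 12 states, 8 ε-transitions
  (10)*100|1 = 16 states, 12 ε-transitions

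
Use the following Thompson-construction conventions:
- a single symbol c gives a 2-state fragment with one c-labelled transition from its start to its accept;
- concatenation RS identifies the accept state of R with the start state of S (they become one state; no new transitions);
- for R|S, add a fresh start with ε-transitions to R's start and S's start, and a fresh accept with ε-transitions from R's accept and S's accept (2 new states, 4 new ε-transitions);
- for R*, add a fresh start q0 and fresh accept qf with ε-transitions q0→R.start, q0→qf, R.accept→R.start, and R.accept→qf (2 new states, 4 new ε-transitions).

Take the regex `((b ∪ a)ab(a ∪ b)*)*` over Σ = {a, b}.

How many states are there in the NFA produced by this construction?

17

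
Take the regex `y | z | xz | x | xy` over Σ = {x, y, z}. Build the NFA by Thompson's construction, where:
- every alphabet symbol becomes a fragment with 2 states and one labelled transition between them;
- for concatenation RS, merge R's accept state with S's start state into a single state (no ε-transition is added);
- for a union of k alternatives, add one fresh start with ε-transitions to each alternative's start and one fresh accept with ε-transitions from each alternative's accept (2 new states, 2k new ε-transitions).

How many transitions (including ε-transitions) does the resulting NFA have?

17

Bottom-up over the parse tree:
Each of the 7 symbol leaves contributes 1 transition (1 symbol, 0 ε).
  xz → 2 transitions (2 symbol, 0 ε)
  xy → 2 transitions (2 symbol, 0 ε)
  y | z | xz | x | xy → 17 transitions (7 symbol, 10 ε)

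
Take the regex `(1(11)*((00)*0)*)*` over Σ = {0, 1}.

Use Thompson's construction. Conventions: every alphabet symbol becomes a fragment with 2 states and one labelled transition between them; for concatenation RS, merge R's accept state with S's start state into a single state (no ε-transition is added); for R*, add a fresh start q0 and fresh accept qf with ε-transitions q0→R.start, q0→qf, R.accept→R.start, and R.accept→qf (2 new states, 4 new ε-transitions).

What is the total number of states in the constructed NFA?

15

Bottom-up over the parse tree:
Each of the 6 symbol leaves contributes a 2-state fragment.
  11 : 3 states
  (11)* : 5 states
  00 : 3 states
  (00)* : 5 states
  (00)*0 : 6 states
  ((00)*0)* : 8 states
  1(11)*((00)*0)* : 13 states
  (1(11)*((00)*0)*)* : 15 states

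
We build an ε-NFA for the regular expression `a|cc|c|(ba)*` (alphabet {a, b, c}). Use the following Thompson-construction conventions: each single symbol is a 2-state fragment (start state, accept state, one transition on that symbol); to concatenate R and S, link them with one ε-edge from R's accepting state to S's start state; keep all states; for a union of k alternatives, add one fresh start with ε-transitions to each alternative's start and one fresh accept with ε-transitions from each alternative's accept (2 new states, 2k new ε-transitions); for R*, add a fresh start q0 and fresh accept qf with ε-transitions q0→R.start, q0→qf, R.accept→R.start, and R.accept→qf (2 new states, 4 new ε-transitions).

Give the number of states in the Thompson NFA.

16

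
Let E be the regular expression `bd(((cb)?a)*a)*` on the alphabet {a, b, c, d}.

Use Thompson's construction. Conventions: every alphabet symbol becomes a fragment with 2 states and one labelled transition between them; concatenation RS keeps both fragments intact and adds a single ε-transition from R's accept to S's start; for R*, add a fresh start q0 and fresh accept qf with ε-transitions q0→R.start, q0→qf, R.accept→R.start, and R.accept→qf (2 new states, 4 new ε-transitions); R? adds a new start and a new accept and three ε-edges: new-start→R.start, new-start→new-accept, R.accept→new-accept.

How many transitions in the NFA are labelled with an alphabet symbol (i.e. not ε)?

6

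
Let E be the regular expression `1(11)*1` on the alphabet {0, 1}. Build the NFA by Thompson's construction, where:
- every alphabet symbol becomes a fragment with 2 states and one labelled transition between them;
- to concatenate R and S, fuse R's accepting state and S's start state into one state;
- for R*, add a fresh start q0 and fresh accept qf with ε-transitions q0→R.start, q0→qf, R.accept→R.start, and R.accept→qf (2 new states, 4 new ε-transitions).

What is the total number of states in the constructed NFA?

7

By structural recursion:
Each of the 4 symbol leaves contributes a 2-state fragment.
  11 → 3 states
  (11)* → 5 states
  1(11)*1 → 7 states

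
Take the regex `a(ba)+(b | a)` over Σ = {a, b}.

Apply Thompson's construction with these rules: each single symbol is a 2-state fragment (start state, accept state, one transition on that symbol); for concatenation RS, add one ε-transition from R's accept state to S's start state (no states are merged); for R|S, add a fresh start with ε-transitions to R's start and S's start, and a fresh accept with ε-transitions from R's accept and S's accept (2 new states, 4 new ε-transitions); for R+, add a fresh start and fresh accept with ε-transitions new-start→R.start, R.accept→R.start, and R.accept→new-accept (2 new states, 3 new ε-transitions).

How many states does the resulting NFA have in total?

Bottom-up over the parse tree:
Each of the 5 symbol leaves contributes a 2-state fragment.
  ba — 4 states
  (ba)+ — 6 states
  b | a — 6 states
  a(ba)+(b | a) — 14 states

14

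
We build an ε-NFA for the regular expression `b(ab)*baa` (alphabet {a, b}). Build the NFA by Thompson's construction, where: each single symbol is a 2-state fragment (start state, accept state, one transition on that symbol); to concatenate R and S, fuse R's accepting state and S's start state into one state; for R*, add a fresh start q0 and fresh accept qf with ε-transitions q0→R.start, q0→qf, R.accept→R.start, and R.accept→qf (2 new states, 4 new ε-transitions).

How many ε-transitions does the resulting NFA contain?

4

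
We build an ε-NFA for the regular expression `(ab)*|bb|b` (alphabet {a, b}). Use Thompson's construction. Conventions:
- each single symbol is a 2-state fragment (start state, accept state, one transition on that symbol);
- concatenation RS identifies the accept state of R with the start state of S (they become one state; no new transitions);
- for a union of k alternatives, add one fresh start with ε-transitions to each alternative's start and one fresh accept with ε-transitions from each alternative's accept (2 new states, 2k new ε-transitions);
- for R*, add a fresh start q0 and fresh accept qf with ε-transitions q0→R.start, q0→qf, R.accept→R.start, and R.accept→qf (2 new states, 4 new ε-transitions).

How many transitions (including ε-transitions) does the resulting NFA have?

Recursing over subexpressions:
Each of the 5 symbol leaves contributes 1 transition (1 symbol, 0 ε).
  ab : 2 transitions (2 symbol, 0 ε)
  (ab)* : 6 transitions (2 symbol, 4 ε)
  bb : 2 transitions (2 symbol, 0 ε)
  (ab)*|bb|b : 15 transitions (5 symbol, 10 ε)

15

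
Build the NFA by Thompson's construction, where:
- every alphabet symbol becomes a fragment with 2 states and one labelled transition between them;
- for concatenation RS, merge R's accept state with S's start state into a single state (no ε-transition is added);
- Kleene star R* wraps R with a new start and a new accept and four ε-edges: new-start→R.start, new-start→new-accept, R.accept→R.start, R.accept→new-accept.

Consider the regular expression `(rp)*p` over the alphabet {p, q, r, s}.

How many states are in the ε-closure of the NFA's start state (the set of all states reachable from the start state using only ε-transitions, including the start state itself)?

Work bottom-up. For each fragment F, track |ε-closure(F.start)| and whether F's accept lies in that closure (i.e. whether F accepts ε). A single-symbol fragment has closure size 1 and does not accept ε.
  rp : C equals the left operand's closure size = 1 (its accept is not ε-reachable, so the closure stops there)
  (rp)* : new start has ε-edges to the inner start and to the new accept, so C = 2 + 1 = 3
  (rp)*p : C = 3 + (1−1) = 3 (closure spills across the concat boundary because the left factor accepts ε)

3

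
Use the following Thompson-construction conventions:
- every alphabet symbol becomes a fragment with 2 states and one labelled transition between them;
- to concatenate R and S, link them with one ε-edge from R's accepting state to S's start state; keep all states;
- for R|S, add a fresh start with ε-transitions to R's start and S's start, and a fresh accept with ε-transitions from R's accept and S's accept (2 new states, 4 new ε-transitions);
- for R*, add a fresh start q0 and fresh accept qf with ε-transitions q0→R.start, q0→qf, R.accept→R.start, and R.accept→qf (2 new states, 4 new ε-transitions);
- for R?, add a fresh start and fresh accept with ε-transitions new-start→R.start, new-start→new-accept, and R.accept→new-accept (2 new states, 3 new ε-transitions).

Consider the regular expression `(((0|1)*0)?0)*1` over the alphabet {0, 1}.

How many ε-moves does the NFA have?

18

Per subexpression:
Each of the 5 symbol leaves contributes 0 ε-transitions.
  0|1 → 4 ε-transitions
  (0|1)* → 8 ε-transitions
  (0|1)*0 → 9 ε-transitions
  ((0|1)*0)? → 12 ε-transitions
  ((0|1)*0)?0 → 13 ε-transitions
  (((0|1)*0)?0)* → 17 ε-transitions
  (((0|1)*0)?0)*1 → 18 ε-transitions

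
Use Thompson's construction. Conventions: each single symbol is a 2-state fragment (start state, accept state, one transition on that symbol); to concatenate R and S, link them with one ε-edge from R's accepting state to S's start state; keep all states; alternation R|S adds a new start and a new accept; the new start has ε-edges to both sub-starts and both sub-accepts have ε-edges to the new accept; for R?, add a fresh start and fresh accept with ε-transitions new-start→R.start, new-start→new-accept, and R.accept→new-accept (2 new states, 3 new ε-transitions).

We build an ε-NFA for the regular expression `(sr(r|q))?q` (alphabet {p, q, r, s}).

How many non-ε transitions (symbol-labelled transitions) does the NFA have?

5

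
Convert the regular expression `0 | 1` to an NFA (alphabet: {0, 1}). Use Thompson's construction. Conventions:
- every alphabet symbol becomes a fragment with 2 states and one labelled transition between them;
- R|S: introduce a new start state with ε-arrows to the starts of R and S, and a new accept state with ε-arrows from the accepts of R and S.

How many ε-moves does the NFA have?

4

By structural recursion:
Each of the 2 symbol leaves contributes 0 ε-transitions.
  0 | 1 → 4 ε-transitions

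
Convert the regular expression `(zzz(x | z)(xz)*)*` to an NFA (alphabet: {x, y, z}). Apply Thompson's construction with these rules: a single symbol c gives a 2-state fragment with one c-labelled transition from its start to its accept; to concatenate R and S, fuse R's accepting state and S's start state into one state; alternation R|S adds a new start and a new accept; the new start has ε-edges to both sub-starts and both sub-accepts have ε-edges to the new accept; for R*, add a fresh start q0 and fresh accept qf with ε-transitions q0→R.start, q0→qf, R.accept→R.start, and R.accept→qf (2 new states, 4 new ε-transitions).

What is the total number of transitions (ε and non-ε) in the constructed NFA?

By structural recursion:
Each of the 7 symbol leaves contributes 1 transition (1 symbol, 0 ε).
  x | z = 6 transitions (2 symbol, 4 ε)
  xz = 2 transitions (2 symbol, 0 ε)
  (xz)* = 6 transitions (2 symbol, 4 ε)
  zzz(x | z)(xz)* = 15 transitions (7 symbol, 8 ε)
  (zzz(x | z)(xz)*)* = 19 transitions (7 symbol, 12 ε)

19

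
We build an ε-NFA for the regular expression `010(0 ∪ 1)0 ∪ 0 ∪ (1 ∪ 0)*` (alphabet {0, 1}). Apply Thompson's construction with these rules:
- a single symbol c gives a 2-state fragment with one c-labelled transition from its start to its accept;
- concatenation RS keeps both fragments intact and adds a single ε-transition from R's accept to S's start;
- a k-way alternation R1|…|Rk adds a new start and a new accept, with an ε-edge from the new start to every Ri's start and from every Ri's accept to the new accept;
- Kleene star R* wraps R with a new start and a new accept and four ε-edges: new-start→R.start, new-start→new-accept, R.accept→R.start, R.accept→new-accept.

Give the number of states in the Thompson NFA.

26

By structural recursion:
Each of the 9 symbol leaves contributes a 2-state fragment.
  0 ∪ 1 → 6 states
  010(0 ∪ 1)0 → 14 states
  1 ∪ 0 → 6 states
  (1 ∪ 0)* → 8 states
  010(0 ∪ 1)0 ∪ 0 ∪ (1 ∪ 0)* → 26 states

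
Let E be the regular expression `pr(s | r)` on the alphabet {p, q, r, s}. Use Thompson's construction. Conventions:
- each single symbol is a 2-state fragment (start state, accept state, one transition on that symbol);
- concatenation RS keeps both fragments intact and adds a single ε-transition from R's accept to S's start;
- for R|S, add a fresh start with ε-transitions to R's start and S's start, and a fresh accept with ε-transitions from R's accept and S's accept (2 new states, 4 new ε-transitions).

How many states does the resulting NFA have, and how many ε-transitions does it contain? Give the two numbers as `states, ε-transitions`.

10, 6

By structural recursion:
Each of the 4 symbol leaves contributes 2 states and 0 ε-transitions.
  s | r — 6 states, 4 ε-transitions
  pr(s | r) — 10 states, 6 ε-transitions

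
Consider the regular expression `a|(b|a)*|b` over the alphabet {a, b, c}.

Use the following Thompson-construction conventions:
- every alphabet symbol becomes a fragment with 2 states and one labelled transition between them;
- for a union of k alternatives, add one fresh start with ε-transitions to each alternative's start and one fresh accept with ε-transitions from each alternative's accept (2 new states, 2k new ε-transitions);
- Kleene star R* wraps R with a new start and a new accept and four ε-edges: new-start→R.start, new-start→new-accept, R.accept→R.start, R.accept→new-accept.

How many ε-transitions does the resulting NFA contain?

14

Per subexpression:
Each of the 4 symbol leaves contributes 0 ε-transitions.
  b|a = 4 ε-transitions
  (b|a)* = 8 ε-transitions
  a|(b|a)*|b = 14 ε-transitions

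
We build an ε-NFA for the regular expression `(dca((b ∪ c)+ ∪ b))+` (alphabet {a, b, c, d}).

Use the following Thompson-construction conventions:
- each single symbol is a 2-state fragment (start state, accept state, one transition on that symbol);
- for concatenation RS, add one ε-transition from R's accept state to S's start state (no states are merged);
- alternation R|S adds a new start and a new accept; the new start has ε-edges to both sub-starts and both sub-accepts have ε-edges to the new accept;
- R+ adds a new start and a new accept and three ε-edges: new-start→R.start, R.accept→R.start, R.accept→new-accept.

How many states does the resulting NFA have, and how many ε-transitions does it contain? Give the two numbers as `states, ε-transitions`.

20, 17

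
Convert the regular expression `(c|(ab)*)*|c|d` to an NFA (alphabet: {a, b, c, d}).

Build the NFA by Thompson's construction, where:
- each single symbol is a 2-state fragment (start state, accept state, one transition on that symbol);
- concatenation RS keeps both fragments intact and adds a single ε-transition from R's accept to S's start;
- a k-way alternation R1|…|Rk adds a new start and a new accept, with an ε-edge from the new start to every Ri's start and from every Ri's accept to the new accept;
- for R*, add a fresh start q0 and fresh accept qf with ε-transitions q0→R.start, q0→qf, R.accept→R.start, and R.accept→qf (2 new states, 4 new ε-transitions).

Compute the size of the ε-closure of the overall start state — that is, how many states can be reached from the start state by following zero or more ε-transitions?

12

Let C(F) = |ε-closure(F.start)| within fragment F, and note whether F accepts ε. Symbol fragments have C = 1 and do not accept ε. Then:
  ab — same as the first factor's closure: |closure| = 1
  (ab)* — new start has ε-edges to the inner start and to the new accept, so |closure| = 2 + 1 = 3
  c|(ab)* — |closure| = 1 (new start) + (1 + 3) + 1 (new accept, since some branch ε-reaches its own accept) = 6
  (c|(ab)*)* — the star's fresh start ε-reaches both the body's start and the fresh accept: |closure| = 2 + 6 = 8
  (c|(ab)*)*|c|d — new start ε-reaches every alternative's start; at least one alternative accepts ε, so the union's new accept is reached too: |closure| = 1 + 8 + 1 + 1 + 1 = 12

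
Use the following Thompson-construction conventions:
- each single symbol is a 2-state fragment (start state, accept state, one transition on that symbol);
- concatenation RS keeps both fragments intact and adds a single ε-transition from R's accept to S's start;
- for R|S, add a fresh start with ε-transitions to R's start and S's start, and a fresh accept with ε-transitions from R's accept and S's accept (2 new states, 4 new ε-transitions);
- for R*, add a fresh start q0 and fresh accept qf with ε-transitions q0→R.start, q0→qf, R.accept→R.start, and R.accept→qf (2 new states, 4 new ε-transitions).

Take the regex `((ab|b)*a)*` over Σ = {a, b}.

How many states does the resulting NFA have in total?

14

Building bottom-up:
Each of the 4 symbol leaves contributes a 2-state fragment.
  ab = 4 states
  ab|b = 8 states
  (ab|b)* = 10 states
  (ab|b)*a = 12 states
  ((ab|b)*a)* = 14 states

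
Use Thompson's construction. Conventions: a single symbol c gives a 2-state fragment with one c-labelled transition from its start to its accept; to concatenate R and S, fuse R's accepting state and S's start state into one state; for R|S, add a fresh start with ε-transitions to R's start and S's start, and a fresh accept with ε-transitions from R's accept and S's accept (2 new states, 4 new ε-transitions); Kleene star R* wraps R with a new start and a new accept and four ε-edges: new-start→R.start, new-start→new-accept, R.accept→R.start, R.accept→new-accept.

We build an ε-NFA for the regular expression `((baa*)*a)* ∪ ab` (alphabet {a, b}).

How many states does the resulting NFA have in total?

16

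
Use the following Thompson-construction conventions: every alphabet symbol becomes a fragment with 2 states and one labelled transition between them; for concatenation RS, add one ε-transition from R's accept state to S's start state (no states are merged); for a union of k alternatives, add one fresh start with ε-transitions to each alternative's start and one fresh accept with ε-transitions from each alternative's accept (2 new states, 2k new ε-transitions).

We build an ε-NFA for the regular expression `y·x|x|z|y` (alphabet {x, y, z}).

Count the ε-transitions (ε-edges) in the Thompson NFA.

9

Recursing over subexpressions:
Each of the 5 symbol leaves contributes 0 ε-transitions.
  y·x : 1 ε-transition
  y·x|x|z|y : 9 ε-transitions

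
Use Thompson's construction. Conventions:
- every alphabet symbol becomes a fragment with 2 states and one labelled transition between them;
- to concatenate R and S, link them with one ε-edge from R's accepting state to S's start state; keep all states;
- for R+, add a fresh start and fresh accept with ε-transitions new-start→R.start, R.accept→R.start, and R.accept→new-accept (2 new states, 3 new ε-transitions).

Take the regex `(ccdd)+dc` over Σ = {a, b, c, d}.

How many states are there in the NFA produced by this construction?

Per subexpression:
Each of the 6 symbol leaves contributes a 2-state fragment.
  ccdd = 8 states
  (ccdd)+ = 10 states
  (ccdd)+dc = 14 states

14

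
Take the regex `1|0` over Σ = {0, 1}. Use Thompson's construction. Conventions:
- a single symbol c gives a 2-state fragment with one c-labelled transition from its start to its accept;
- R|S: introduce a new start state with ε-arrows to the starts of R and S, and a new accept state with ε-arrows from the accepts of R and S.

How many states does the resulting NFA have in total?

6

Recursing over subexpressions:
Each of the 2 symbol leaves contributes a 2-state fragment.
  1|0 = 6 states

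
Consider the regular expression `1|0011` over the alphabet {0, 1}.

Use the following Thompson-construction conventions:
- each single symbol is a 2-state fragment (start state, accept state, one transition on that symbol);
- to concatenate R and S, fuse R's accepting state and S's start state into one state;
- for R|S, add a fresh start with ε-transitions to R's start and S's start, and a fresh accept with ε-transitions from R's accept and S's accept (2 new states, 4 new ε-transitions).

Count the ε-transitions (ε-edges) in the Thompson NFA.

Per subexpression:
Each of the 5 symbol leaves contributes 0 ε-transitions.
  0011 = 0 ε-transitions
  1|0011 = 4 ε-transitions

4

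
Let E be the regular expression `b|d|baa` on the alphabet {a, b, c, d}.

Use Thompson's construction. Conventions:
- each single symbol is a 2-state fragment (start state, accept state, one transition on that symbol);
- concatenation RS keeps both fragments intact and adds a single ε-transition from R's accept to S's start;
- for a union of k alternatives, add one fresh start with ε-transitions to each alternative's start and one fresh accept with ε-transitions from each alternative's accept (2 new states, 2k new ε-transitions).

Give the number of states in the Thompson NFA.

12

By structural recursion:
Each of the 5 symbol leaves contributes a 2-state fragment.
  baa = 6 states
  b|d|baa = 12 states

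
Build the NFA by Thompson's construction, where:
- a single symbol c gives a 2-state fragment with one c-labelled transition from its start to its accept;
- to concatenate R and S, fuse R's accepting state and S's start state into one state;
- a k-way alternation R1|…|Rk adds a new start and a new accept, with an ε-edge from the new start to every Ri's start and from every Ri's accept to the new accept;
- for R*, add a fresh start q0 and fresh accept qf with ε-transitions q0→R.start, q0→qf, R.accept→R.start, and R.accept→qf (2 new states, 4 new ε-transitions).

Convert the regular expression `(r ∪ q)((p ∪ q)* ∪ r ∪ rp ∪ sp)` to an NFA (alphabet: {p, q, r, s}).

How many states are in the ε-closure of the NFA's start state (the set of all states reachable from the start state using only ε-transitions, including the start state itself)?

3

Compute the ε-closure size of each fragment's start state recursively; a symbol fragment's start has no outgoing ε-edge, so its closure is just itself (size 1).
  r ∪ q → new start ε-reaches every alternative's start; none of them accept ε, so the new accept is not reached: |closure| = 1 + 1 + 1 = 3
  p ∪ q → |closure| = 1 + 1 + 1 = 3 (the new accept is not ε-reachable since no branch accepts ε)
  (p ∪ q)* → the star's fresh start ε-reaches both the body's start and the fresh accept: |closure| = 2 + 3 = 5
  rp → same as the first factor's closure: |closure| = 1
  sp → same as the first factor's closure: |closure| = 1
  (p ∪ q)* ∪ r ∪ rp ∪ sp → |closure| = 1 (new start) + (5 + 1 + 1 + 1) + 1 (new accept, since some branch ε-reaches its own accept) = 10
  (r ∪ q)((p ∪ q)* ∪ r ∪ rp ∪ sp) → same as the first factor's closure: |closure| = 3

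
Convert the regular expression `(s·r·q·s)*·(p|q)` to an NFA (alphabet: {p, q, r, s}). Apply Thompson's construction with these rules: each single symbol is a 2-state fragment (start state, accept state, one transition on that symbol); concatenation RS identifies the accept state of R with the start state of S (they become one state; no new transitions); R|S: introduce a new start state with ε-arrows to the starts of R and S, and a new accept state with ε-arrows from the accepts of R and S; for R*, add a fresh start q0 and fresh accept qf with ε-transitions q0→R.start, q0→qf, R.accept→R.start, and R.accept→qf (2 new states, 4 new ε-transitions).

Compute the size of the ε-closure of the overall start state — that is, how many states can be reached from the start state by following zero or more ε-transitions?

5

Let C(F) = |ε-closure(F.start)| within fragment F, and note whether F accepts ε. Symbol fragments have C = 1 and do not accept ε. Then:
  s·r·q·s → same as the first factor's closure: C = 1
  (s·r·q·s)* → C = 1 (new start) + 1 (body) + 1 (new accept) = 3
  p|q → C = 1 + 1 + 1 = 3 (the new accept is not ε-reachable since no branch accepts ε)
  (s·r·q·s)*·(p|q) → C = 3 + (3−1) = 5 (closure spills across the concat boundary because the left factor accepts ε)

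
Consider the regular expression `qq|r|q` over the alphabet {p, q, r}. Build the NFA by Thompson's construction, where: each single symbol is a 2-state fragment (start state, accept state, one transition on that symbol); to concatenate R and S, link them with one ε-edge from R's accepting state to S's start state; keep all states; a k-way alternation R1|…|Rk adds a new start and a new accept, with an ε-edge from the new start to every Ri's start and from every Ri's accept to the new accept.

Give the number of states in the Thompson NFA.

10

Recursing over subexpressions:
Each of the 4 symbol leaves contributes a 2-state fragment.
  qq : 4 states
  qq|r|q : 10 states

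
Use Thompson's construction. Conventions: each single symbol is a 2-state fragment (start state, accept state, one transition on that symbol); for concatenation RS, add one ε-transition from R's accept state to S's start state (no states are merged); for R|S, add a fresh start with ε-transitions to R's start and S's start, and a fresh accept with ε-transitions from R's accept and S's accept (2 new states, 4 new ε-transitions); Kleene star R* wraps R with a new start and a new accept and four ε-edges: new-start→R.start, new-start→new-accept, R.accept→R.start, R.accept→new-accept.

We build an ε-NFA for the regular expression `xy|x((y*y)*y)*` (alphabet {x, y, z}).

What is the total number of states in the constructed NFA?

Bottom-up over the parse tree:
Each of the 6 symbol leaves contributes a 2-state fragment.
  xy — 4 states
  y* — 4 states
  y*y — 6 states
  (y*y)* — 8 states
  (y*y)*y — 10 states
  ((y*y)*y)* — 12 states
  x((y*y)*y)* — 14 states
  xy|x((y*y)*y)* — 20 states

20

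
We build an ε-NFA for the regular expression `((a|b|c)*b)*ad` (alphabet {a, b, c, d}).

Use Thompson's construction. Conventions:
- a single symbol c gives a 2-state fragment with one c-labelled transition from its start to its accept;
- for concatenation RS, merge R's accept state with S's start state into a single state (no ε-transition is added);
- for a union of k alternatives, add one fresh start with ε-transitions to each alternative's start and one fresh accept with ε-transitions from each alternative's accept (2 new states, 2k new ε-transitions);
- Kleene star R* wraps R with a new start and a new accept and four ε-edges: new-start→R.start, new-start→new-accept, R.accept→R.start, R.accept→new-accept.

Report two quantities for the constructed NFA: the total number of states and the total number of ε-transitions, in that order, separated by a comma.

15, 14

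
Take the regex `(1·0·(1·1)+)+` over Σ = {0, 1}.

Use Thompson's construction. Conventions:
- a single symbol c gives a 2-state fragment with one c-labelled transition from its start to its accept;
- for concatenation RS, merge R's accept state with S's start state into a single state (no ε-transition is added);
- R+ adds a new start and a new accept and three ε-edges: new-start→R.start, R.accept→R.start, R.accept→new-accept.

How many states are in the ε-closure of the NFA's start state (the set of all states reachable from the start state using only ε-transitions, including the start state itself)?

Work bottom-up. For each fragment F, track |ε-closure(F.start)| and whether F's accept lies in that closure (i.e. whether F accepts ε). A single-symbol fragment has closure size 1 and does not accept ε.
  1·1 : same as the first factor's closure: |ε-closure| = 1
  (1·1)+ : |ε-closure| = 1 + 1 = 2 (the body doesn't accept ε, so the new accept is not reached)
  1·0·(1·1)+ : |ε-closure| equals the left operand's closure size = 1 (its accept is not ε-reachable, so the closure stops there)
  (1·0·(1·1)+)+ : |ε-closure| = 1 + 1 = 2 (the body doesn't accept ε, so the new accept is not reached)

2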